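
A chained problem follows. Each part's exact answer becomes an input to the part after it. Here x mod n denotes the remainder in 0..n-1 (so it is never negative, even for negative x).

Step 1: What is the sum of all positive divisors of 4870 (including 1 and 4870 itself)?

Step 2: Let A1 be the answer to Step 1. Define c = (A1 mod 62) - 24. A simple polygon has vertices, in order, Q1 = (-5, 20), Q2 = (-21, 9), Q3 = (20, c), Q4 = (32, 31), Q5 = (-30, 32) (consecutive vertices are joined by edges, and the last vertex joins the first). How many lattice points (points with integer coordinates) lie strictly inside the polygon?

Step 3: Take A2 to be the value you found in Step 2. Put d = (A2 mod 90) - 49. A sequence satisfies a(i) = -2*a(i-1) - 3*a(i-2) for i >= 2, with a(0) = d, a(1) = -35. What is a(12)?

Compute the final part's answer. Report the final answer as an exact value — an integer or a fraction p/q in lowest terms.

-10577

Step 1: 4870 = 2 * 5 * 487; sigma = (1 + 2) * (1 + 5) * (1 + 487) = 3 * 6 * 488 = 8784; answer 8784
Step 2: A1 = 8784; c = 18; cross terms: (-5*9 - -21*20)=375, (-21*18 - 20*9)=-558, (20*31 - 32*18)=44, (32*32 - -30*31)=1954, (-30*20 - -5*32)=-440; twice the area = |1375| = 1375; area = 1375/2; boundary points = 1 + 1 + 1 + 1 + 1 = 5; strictly interior points = area - boundary/2 + 1 = 686; answer 686
Step 3: A2 = 686; d = 7; a(2) = -2*(-35) - 3*(7) = 49; iterating: a(2)=49, a(3)=7, a(4)=-161, a(5)=301, a(6)=-119, a(7)=-665, a(8)=1687, a(9)=-1379, a(10)=-2303, a(11)=8743, a(12)=-10577; answer -10577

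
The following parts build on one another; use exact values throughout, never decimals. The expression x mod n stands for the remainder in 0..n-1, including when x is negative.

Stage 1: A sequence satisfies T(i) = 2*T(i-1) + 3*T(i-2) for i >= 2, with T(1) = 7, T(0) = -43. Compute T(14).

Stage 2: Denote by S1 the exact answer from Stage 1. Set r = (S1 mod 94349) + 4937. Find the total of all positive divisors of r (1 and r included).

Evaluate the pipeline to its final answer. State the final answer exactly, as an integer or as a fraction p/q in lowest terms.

Stage 1: T(2) = 2*(7) + 3*(-43) = -115; iterating: T(2)=-115, T(3)=-209, T(4)=-763, T(5)=-2153, T(6)=-6595, T(7)=-19649, T(8)=-59083, T(9)=-177113, T(10)=-531475, T(11)=-1594289, T(12)=-4783003, T(13)=-14348873, T(14)=-43046755; answer -43046755
Stage 2: S1 = -43046755; r = 75675; 75675 = 3 * 5^2 * 1009; sigma = (1 + 3) * (1 + 5 + 25) * (1 + 1009) = 4 * 31 * 1010 = 125240; answer 125240

125240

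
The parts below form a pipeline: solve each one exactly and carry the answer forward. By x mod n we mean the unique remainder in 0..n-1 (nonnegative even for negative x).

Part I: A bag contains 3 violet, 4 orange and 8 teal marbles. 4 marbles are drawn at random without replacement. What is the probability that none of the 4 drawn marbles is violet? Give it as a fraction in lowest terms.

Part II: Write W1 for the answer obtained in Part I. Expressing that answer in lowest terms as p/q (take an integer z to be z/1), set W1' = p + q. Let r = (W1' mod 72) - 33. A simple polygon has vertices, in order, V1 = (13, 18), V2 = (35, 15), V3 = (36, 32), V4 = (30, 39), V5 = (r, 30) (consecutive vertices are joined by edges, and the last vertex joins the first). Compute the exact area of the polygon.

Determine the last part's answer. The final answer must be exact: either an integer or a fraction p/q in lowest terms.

350

Part I: total draws C(15,4) = 1365; favorable C(12,4) = 495; P = 33/91; answer 33/91
Part II: W1 = 33/91; threaded value p + q = 124; r = 19; cross terms: (13*15 - 35*18)=-435, (35*32 - 36*15)=580, (36*39 - 30*32)=444, (30*30 - 19*39)=159, (19*18 - 13*30)=-48; twice the area = |700| = 700; area = 350; answer 350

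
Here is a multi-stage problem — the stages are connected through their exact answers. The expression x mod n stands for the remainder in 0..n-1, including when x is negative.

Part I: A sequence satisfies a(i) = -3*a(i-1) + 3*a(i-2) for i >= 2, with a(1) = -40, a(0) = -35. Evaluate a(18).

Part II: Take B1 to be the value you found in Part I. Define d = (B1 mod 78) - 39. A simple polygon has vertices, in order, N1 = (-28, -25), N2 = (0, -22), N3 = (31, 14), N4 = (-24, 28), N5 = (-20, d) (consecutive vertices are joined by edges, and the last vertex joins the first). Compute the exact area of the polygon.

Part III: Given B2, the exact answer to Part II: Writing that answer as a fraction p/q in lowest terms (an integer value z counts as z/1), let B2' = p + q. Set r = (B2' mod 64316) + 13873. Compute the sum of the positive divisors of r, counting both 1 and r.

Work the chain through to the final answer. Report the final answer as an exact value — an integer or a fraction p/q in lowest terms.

18144

Part I: a(2) = -3*(-40) + 3*(-35) = 15; iterating: a(2)=15, a(3)=-165, a(4)=540, a(5)=-2115, a(6)=7965, a(7)=-30240, a(8)=114615, a(9)=-434565, a(10)=1647540, a(11)=-6246315, a(12)=23681565, a(13)=-89783640, a(14)=340395615, a(15)=-1290537765, a(16)=4892800140, a(17)=-18550013715, a(18)=70328441565; answer 70328441565
Part II: B1 = 70328441565; d = 18; cross terms: (-28*-22 - 0*-25)=616, (0*14 - 31*-22)=682, (31*28 - -24*14)=1204, (-24*18 - -20*28)=128, (-20*-25 - -28*18)=1004; twice the area = |3634| = 3634; area = 1817; answer 1817
Part III: B2 = 1817; threaded value p + q = 1818; r = 15691; 15691 = 13 * 17 * 71; sigma = (1 + 13) * (1 + 17) * (1 + 71) = 14 * 18 * 72 = 18144; answer 18144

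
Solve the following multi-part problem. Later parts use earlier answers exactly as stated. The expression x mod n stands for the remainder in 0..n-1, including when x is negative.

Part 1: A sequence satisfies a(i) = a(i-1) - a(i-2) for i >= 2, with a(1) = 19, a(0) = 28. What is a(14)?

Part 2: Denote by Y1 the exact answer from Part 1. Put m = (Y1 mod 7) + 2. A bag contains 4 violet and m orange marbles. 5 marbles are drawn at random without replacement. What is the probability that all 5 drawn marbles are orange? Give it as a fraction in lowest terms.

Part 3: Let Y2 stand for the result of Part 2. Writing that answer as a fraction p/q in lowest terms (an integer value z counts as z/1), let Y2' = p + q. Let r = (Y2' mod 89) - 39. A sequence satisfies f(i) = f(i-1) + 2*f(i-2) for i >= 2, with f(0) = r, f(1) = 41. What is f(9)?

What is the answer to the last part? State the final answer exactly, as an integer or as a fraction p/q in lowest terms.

4291

Part 1: a(2) = 1*(19) - 1*(28) = -9; iterating: a(2)=-9, a(3)=-28, a(4)=-19, a(5)=9, a(6)=28, a(7)=19, a(8)=-9, a(9)=-28, a(10)=-19, a(11)=9, a(12)=28, a(13)=19, a(14)=-9; answer -9
Part 2: Y1 = -9; m = 7; total draws C(11,5) = 462; favorable C(7,5) = 21; P = 1/22; answer 1/22
Part 3: Y2 = 1/22; threaded value p + q = 23; r = -16; f(2) = 1*(41) + 2*(-16) = 9; iterating: f(2)=9, f(3)=91, f(4)=109, f(5)=291, f(6)=509, f(7)=1091, f(8)=2109, f(9)=4291; answer 4291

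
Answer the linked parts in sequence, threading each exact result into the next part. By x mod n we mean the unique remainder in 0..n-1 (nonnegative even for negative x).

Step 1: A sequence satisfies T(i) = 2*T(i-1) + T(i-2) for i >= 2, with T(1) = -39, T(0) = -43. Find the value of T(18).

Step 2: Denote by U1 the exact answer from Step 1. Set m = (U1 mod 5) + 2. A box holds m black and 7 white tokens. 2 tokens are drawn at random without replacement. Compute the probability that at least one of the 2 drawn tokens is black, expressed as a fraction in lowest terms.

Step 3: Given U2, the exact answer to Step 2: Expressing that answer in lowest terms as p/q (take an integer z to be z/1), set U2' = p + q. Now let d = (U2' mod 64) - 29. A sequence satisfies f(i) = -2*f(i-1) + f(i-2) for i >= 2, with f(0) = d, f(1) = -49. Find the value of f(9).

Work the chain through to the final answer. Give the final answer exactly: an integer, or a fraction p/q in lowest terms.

-51529

Step 1: T(2) = 2*(-39) + 1*(-43) = -121; iterating: T(2)=-121, T(3)=-281, T(4)=-683, T(5)=-1647, T(6)=-3977, T(7)=-9601, T(8)=-23179, T(9)=-55959, T(10)=-135097, T(11)=-326153, T(12)=-787403, T(13)=-1900959, T(14)=-4589321, T(15)=-11079601, T(16)=-26748523, T(17)=-64576647, T(18)=-155901817; answer -155901817
Step 2: U1 = -155901817; m = 5; total draws C(12,2) = 66; complement C(7,2) = 21; favorable 66 - 21 = 45; P = 15/22; answer 15/22
Step 3: U2 = 15/22; threaded value p + q = 37; d = 8; f(2) = -2*(-49) + 1*(8) = 106; iterating: f(2)=106, f(3)=-261, f(4)=628, f(5)=-1517, f(6)=3662, f(7)=-8841, f(8)=21344, f(9)=-51529; answer -51529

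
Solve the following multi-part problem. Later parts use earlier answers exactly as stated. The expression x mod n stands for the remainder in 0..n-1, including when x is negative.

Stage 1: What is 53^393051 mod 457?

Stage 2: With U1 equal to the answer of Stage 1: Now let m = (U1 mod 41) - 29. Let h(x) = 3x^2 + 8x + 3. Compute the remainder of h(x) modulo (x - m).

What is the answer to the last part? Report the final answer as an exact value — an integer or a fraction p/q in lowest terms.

Stage 1: squarings mod 457: 53^1=53, 53^2=67, 53^4=376, 53^8=163, 53^16=63, 53^32=313, 53^64=171, 53^128=450, 53^256=49, 53^512=116, 53^1024=203, 53^2048=79, 53^4096=300, 53^8192=428, 53^16384=384, 53^32768=302, 53^65536=261, 53^131072=28, 53^262144=327; 53^393051 = 53^1 * 53^2 * 53^8 * 53^16 * 53^64 * 53^256 * 53^512 * 53^1024 * 53^2048 * 53^4096 * 53^8192 * 53^16384 * 53^32768 * 53^65536 * 53^262144 = 414 (mod 457); answer 414
Stage 2: U1 = 414; m = -25; remainder = value at the root: 3*(-25)^2 + 8*(-25)^1 + 3 = (1875) + (-200) + (3) = 1678; answer 1678

1678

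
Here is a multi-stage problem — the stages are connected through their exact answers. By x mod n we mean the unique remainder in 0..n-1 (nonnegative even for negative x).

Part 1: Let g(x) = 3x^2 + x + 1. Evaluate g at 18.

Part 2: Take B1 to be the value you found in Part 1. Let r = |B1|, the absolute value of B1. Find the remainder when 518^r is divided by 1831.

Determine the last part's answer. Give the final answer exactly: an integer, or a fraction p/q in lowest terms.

1616

Part 1: 3*(18)^2 + 1*(18)^1 + 1 = (972) + (18) + (1) = 991; answer 991
Part 2: B1 = 991; r = 991; squarings mod 1831: 518^1=518, 518^2=998, 518^4=1771, 518^8=1769, 518^16=182, 518^32=166, 518^64=91, 518^128=957, 518^256=349, 518^512=955; 518^991 = 518^1 * 518^2 * 518^4 * 518^8 * 518^16 * 518^64 * 518^128 * 518^256 * 518^512 = 1616 (mod 1831); answer 1616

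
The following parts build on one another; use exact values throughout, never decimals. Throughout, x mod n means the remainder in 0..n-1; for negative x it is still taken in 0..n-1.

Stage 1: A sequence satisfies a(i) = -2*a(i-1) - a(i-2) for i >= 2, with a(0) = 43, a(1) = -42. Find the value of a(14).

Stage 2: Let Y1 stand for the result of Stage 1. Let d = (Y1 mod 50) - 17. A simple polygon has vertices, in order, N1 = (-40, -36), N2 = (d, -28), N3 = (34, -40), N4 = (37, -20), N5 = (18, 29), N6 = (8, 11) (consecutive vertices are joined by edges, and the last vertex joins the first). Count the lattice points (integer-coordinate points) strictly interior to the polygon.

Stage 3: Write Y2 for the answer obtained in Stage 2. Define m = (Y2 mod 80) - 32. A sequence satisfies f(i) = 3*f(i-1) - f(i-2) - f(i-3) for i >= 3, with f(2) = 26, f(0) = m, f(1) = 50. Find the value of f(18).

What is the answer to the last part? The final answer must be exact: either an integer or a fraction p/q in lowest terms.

851114

Stage 1: a(2) = -2*(-42) - 1*(43) = 41; iterating: a(2)=41, a(3)=-40, a(4)=39, a(5)=-38, a(6)=37, a(7)=-36, a(8)=35, a(9)=-34, a(10)=33, a(11)=-32, a(12)=31, a(13)=-30, a(14)=29; answer 29
Stage 2: Y1 = 29; d = 12; cross terms: (-40*-28 - 12*-36)=1552, (12*-40 - 34*-28)=472, (34*-20 - 37*-40)=800, (37*29 - 18*-20)=1433, (18*11 - 8*29)=-34, (8*-36 - -40*11)=152; twice the area = |4375| = 4375; area = 4375/2; boundary points = 4 + 2 + 1 + 1 + 2 + 1 = 11; strictly interior points = area - boundary/2 + 1 = 2183; answer 2183
Stage 3: Y2 = 2183; m = -9; f(3) = 3*(26) - 1*(50) - 1*(-9) = 37; iterating: f(3)=37, f(4)=35, f(5)=42, f(6)=54, f(7)=85, f(8)=159, f(9)=338, f(10)=770, f(11)=1813, f(12)=4331, f(13)=10410, f(14)=25086, f(15)=60517, f(16)=146055, f(17)=352562, f(18)=851114; answer 851114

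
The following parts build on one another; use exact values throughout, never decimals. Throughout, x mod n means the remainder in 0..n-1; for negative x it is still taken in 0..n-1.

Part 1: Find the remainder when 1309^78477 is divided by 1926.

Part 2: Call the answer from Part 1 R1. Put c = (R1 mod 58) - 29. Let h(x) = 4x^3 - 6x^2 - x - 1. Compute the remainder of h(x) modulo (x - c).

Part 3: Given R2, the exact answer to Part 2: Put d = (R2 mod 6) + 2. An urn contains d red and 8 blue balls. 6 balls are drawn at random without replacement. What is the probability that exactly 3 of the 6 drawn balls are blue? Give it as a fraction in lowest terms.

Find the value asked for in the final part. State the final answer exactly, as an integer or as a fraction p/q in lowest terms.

Part 1: squarings mod 1926: 1309^1=1309, 1309^2=1267, 1309^4=931, 1309^8=61, 1309^16=1795, 1309^32=1753, 1309^64=1039, 1309^128=961, 1309^256=967, 1309^512=979, 1309^1024=1219, 1309^2048=1015, 1309^4096=1741, 1309^8192=1483, 1309^16384=1723, 1309^32768=763, 1309^65536=517; 1309^78477 = 1309^1 * 1309^4 * 1309^8 * 1309^128 * 1309^512 * 1309^4096 * 1309^8192 * 1309^65536 = 1333 (mod 1926); answer 1333
Part 2: R1 = 1333; c = 28; remainder = value at the root: 4*(28)^3 - 6*(28)^2 - 1*(28)^1 - 1 = (87808) + (-4704) + (-28) + (-1) = 83075; answer 83075
Part 3: R2 = 83075; d = 7; total draws C(15,6) = 5005; favorable C(8,3)*C(7,3) = 1960; P = 56/143; answer 56/143

56/143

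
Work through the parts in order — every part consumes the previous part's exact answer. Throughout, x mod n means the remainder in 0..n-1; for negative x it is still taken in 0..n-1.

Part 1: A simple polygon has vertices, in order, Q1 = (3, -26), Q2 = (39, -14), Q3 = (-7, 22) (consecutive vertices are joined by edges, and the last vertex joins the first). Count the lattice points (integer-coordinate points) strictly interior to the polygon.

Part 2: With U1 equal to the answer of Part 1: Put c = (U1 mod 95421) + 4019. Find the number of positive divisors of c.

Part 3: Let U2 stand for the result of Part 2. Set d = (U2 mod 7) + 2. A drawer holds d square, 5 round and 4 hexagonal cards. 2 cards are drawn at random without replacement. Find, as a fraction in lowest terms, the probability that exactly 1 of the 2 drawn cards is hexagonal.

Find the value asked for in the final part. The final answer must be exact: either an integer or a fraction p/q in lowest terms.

16/33

Part 1: cross terms: (3*-14 - 39*-26)=972, (39*22 - -7*-14)=760, (-7*-26 - 3*22)=116; twice the area = |1848| = 1848; area = 924; boundary points = 12 + 2 + 2 = 16; strictly interior points = area - boundary/2 + 1 = 917; answer 917
Part 2: U1 = 917; c = 4936; 4936 = 2^3 * 617; number of divisors = (3+1) * (1+1) = 8; answer 8
Part 3: U2 = 8; d = 3; total draws C(12,2) = 66; favorable C(4,1)*C(8,1) = 32; P = 16/33; answer 16/33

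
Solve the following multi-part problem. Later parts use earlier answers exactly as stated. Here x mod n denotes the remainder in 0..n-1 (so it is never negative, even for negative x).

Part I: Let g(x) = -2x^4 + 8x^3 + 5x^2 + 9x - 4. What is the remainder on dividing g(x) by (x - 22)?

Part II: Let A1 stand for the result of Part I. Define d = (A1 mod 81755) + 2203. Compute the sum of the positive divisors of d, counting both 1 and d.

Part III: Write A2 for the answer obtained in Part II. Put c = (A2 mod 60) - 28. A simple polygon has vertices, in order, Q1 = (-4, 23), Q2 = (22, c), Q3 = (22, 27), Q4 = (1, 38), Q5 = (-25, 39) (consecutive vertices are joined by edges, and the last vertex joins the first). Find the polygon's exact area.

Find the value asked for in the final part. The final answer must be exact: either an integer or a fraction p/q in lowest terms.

2195/2

Part I: remainder = value at the root: -2*(22)^4 + 8*(22)^3 + 5*(22)^2 + 9*(22)^1 - 4 = (-468512) + (85184) + (2420) + (198) + (-4) = -380714; answer -380714
Part II: A1 = -380714; d = 30264; 30264 = 2^3 * 3 * 13 * 97; sigma = (1 + 2 + 4 + 8) * (1 + 3) * (1 + 13) * (1 + 97) = 15 * 4 * 14 * 98 = 82320; answer 82320
Part III: A2 = 82320; c = -28; cross terms: (-4*-28 - 22*23)=-394, (22*27 - 22*-28)=1210, (22*38 - 1*27)=809, (1*39 - -25*38)=989, (-25*23 - -4*39)=-419; twice the area = |2195| = 2195; area = 2195/2; answer 2195/2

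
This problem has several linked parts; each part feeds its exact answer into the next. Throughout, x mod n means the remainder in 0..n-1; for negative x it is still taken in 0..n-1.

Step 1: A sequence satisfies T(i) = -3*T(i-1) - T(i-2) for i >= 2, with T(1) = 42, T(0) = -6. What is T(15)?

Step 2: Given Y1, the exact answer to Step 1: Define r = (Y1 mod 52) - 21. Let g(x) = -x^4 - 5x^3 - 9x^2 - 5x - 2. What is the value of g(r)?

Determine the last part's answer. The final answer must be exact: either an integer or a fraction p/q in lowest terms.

-244862

Step 1: T(2) = -3*(42) - 1*(-6) = -120; iterating: T(2)=-120, T(3)=318, T(4)=-834, T(5)=2184, T(6)=-5718, T(7)=14970, T(8)=-39192, T(9)=102606, T(10)=-268626, T(11)=703272, T(12)=-1841190, T(13)=4820298, T(14)=-12619704, T(15)=33038814; answer 33038814
Step 2: Y1 = 33038814; r = 21; -1*(21)^4 - 5*(21)^3 - 9*(21)^2 - 5*(21)^1 - 2 = (-194481) + (-46305) + (-3969) + (-105) + (-2) = -244862; answer -244862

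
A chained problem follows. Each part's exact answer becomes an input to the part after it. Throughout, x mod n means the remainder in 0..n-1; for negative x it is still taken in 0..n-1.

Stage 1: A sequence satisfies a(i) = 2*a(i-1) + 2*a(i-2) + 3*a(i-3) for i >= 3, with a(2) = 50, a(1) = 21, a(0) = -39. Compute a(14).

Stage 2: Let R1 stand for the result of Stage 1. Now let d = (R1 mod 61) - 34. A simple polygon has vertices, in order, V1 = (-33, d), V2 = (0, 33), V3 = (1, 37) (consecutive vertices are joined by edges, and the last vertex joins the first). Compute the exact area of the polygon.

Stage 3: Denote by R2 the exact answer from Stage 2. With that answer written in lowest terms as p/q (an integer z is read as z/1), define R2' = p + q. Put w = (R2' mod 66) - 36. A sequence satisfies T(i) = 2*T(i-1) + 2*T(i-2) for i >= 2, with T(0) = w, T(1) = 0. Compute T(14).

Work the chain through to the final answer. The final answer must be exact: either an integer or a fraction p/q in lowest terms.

-9001344

Stage 1: a(3) = 2*(50) + 2*(21) + 3*(-39) = 25; iterating: a(3)=25, a(4)=213, a(5)=626, a(6)=1753, a(7)=5397, a(8)=16178, a(9)=48409, a(10)=145365, a(11)=436082, a(12)=1308121, a(13)=3924501, a(14)=11773490; answer 11773490
Stage 2: R1 = 11773490; d = -32; cross terms: (-33*33 - 0*-32)=-1089, (0*37 - 1*33)=-33, (1*-32 - -33*37)=1189; twice the area = |67| = 67; area = 67/2; answer 67/2
Stage 3: R2 = 67/2; threaded value p + q = 69; w = -33; T(2) = 2*(0) + 2*(-33) = -66; iterating: T(2)=-66, T(3)=-132, T(4)=-396, T(5)=-1056, T(6)=-2904, T(7)=-7920, T(8)=-21648, T(9)=-59136, T(10)=-161568, T(11)=-441408, T(12)=-1205952, T(13)=-3294720, T(14)=-9001344; answer -9001344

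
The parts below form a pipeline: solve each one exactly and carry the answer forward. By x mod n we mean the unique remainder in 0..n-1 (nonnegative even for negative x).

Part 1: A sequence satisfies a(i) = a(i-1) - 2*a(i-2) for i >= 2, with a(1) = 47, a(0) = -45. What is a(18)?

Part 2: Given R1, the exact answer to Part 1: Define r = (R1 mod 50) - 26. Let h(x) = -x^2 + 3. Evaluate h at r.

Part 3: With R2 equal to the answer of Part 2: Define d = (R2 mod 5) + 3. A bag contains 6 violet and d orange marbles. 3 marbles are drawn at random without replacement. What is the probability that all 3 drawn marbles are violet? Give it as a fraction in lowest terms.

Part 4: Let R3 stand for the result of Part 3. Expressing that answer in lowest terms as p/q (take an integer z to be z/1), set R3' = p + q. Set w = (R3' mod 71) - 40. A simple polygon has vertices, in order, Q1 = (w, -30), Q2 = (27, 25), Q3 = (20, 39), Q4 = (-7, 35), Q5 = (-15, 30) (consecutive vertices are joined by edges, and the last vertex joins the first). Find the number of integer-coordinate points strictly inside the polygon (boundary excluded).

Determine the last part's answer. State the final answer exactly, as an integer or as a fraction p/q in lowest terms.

Part 1: a(2) = 1*(47) - 2*(-45) = 137; iterating: a(2)=137, a(3)=43, a(4)=-231, a(5)=-317, a(6)=145, a(7)=779, a(8)=489, a(9)=-1069, a(10)=-2047, a(11)=91, a(12)=4185, a(13)=4003, a(14)=-4367, a(15)=-12373, a(16)=-3639, a(17)=21107, a(18)=28385; answer 28385
Part 2: R1 = 28385; r = 9; -1*(9)^2 + 3 = (-81) + (3) = -78; answer -78
Part 3: R2 = -78; d = 5; total draws C(11,3) = 165; favorable C(6,3) = 20; P = 4/33; answer 4/33
Part 4: R3 = 4/33; threaded value p + q = 37; w = -3; cross terms: (-3*25 - 27*-30)=735, (27*39 - 20*25)=553, (20*35 - -7*39)=973, (-7*30 - -15*35)=315, (-15*-30 - -3*30)=540; twice the area = |3116| = 3116; area = 1558; boundary points = 5 + 7 + 1 + 1 + 12 = 26; strictly interior points = area - boundary/2 + 1 = 1546; answer 1546

1546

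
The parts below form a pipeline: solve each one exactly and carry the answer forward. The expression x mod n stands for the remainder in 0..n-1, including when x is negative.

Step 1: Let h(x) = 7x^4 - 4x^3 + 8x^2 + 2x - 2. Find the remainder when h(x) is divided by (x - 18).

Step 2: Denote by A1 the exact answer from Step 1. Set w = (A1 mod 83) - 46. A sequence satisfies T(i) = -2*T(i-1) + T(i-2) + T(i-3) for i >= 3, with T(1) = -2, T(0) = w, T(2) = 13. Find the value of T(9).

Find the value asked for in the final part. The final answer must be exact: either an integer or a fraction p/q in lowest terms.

591

Step 1: remainder = value at the root: 7*(18)^4 - 4*(18)^3 + 8*(18)^2 + 2*(18)^1 - 2 = (734832) + (-23328) + (2592) + (36) + (-2) = 714130; answer 714130
Step 2: A1 = 714130; w = 35; T(3) = -2*(13) + 1*(-2) + 1*(35) = 7; iterating: T(3)=7, T(4)=-3, T(5)=26, T(6)=-48, T(7)=119, T(8)=-260, T(9)=591; answer 591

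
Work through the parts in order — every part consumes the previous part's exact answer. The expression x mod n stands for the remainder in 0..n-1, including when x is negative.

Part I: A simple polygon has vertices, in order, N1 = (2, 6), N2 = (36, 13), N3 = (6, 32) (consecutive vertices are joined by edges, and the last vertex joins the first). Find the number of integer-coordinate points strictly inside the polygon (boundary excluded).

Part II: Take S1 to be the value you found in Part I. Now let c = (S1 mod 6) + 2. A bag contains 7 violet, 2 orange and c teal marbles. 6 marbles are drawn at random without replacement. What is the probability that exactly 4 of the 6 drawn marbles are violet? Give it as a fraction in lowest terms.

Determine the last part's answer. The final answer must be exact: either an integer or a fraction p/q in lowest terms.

25/66

Part I: cross terms: (2*13 - 36*6)=-190, (36*32 - 6*13)=1074, (6*6 - 2*32)=-28; twice the area = |856| = 856; area = 428; boundary points = 1 + 1 + 2 = 4; strictly interior points = area - boundary/2 + 1 = 427; answer 427
Part II: S1 = 427; c = 3; total draws C(12,6) = 924; favorable C(7,4)*C(5,2) = 350; P = 25/66; answer 25/66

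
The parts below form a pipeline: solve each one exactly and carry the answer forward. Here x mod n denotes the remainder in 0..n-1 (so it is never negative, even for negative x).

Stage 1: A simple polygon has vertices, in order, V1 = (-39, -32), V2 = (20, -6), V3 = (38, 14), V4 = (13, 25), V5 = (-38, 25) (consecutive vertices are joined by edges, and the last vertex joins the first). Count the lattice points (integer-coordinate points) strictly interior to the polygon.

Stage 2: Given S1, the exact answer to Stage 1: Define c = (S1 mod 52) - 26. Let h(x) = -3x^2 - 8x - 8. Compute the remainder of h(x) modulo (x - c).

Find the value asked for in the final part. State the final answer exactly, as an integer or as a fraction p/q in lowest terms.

-3

Stage 1: cross terms: (-39*-6 - 20*-32)=874, (20*14 - 38*-6)=508, (38*25 - 13*14)=768, (13*25 - -38*25)=1275, (-38*-32 - -39*25)=2191; twice the area = |5616| = 5616; area = 2808; boundary points = 1 + 2 + 1 + 51 + 1 = 56; strictly interior points = area - boundary/2 + 1 = 2781; answer 2781
Stage 2: S1 = 2781; c = -1; remainder = value at the root: -3*(-1)^2 - 8*(-1)^1 - 8 = (-3) + (8) + (-8) = -3; answer -3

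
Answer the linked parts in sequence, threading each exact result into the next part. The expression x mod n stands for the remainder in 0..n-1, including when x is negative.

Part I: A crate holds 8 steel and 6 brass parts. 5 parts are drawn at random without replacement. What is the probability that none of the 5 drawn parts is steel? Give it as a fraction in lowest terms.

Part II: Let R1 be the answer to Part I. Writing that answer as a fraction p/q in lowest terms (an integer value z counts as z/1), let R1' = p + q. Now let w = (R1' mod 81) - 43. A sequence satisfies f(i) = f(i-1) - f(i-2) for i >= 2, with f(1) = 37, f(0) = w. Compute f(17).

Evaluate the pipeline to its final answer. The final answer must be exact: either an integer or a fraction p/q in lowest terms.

-48

Part I: total draws C(14,5) = 2002; favorable C(6,5) = 6; P = 3/1001; answer 3/1001
Part II: R1 = 3/1001; threaded value p + q = 1004; w = -11; f(2) = 1*(37) - 1*(-11) = 48; iterating: f(2)=48, f(3)=11, f(4)=-37, f(5)=-48, f(6)=-11, f(7)=37, f(8)=48, f(9)=11, f(10)=-37, f(11)=-48, f(12)=-11, f(13)=37, f(14)=48, f(15)=11, f(16)=-37, f(17)=-48; answer -48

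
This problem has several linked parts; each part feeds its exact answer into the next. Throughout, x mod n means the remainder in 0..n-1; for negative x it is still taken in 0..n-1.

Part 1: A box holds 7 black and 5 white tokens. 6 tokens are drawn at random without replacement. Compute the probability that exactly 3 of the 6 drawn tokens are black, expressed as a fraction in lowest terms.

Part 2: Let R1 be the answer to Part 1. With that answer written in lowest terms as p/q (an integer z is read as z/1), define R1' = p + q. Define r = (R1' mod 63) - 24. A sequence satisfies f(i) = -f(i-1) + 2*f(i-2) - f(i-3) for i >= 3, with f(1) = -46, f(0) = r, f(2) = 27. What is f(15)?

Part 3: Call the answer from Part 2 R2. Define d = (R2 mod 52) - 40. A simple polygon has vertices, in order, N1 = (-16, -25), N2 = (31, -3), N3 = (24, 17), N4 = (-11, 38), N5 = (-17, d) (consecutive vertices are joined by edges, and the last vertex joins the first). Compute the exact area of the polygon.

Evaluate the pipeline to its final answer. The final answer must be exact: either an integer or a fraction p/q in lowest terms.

Part 1: total draws C(12,6) = 924; favorable C(7,3)*C(5,3) = 350; P = 25/66; answer 25/66
Part 2: R1 = 25/66; threaded value p + q = 91; r = 4; f(3) = -1*(27) + 2*(-46) - 1*(4) = -123; iterating: f(3)=-123, f(4)=223, f(5)=-496, f(6)=1065, f(7)=-2280, f(8)=4906, f(9)=-10531, f(10)=22623, f(11)=-48591, f(12)=104368, f(13)=-224173, f(14)=481500, f(15)=-1034214; answer -1034214
Part 3: R2 = -1034214; d = -26; cross terms: (-16*-3 - 31*-25)=823, (31*17 - 24*-3)=599, (24*38 - -11*17)=1099, (-11*-26 - -17*38)=932, (-17*-25 - -16*-26)=9; twice the area = |3462| = 3462; area = 1731; answer 1731

1731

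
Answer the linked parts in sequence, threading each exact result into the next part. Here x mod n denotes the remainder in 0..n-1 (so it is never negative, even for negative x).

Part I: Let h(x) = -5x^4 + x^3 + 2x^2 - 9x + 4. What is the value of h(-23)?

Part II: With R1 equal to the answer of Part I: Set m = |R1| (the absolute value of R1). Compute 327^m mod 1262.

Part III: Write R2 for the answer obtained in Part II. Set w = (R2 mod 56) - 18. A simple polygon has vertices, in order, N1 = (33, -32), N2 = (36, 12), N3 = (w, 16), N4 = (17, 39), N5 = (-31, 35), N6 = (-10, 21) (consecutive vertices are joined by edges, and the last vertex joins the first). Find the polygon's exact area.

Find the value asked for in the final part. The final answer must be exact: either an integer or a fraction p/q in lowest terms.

3495/2

Part I: -5*(-23)^4 + 1*(-23)^3 + 2*(-23)^2 - 9*(-23)^1 + 4 = (-1399205) + (-12167) + (1058) + (207) + (4) = -1410103; answer -1410103
Part II: R1 = -1410103; m = 1410103; squarings mod 1262: 327^1=327, 327^2=921, 327^4=177, 327^8=1041, 327^16=885, 327^32=785, 327^64=369, 327^128=1127, 327^256=557, 327^512=1059, 327^1024=825, 327^2048=407, 327^4096=327, 327^8192=921, 327^16384=177, 327^32768=1041, 327^65536=885, 327^131072=785, 327^262144=369, 327^524288=1127, 327^1048576=557; 327^1410103 = 327^1 * 327^2 * 327^4 * 327^16 * 327^32 * 327^1024 * 327^32768 * 327^65536 * 327^262144 * 327^1048576 = 261 (mod 1262); answer 261
Part III: R2 = 261; w = 19; cross terms: (33*12 - 36*-32)=1548, (36*16 - 19*12)=348, (19*39 - 17*16)=469, (17*35 - -31*39)=1804, (-31*21 - -10*35)=-301, (-10*-32 - 33*21)=-373; twice the area = |3495| = 3495; area = 3495/2; answer 3495/2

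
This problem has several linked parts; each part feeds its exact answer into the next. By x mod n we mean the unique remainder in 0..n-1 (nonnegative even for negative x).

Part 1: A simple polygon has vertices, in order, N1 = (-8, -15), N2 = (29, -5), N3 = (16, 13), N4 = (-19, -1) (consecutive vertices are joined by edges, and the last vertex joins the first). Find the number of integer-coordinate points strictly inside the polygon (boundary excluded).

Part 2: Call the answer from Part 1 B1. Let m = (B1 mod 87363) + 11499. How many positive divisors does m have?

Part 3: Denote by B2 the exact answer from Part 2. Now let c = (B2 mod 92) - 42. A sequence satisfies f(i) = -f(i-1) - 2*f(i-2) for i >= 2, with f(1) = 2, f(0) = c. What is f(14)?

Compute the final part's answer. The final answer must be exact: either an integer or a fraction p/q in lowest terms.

Part 1: cross terms: (-8*-5 - 29*-15)=475, (29*13 - 16*-5)=457, (16*-1 - -19*13)=231, (-19*-15 - -8*-1)=277; twice the area = |1440| = 1440; area = 720; boundary points = 1 + 1 + 7 + 1 = 10; strictly interior points = area - boundary/2 + 1 = 716; answer 716
Part 2: B1 = 716; m = 12215; 12215 = 5 * 7 * 349; number of divisors = (1+1) * (1+1) * (1+1) = 8; answer 8
Part 3: B2 = 8; c = -34; f(2) = -1*(2) - 2*(-34) = 66; iterating: f(2)=66, f(3)=-70, f(4)=-62, f(5)=202, f(6)=-78, f(7)=-326, f(8)=482, f(9)=170, f(10)=-1134, f(11)=794, f(12)=1474, f(13)=-3062, f(14)=114; answer 114

114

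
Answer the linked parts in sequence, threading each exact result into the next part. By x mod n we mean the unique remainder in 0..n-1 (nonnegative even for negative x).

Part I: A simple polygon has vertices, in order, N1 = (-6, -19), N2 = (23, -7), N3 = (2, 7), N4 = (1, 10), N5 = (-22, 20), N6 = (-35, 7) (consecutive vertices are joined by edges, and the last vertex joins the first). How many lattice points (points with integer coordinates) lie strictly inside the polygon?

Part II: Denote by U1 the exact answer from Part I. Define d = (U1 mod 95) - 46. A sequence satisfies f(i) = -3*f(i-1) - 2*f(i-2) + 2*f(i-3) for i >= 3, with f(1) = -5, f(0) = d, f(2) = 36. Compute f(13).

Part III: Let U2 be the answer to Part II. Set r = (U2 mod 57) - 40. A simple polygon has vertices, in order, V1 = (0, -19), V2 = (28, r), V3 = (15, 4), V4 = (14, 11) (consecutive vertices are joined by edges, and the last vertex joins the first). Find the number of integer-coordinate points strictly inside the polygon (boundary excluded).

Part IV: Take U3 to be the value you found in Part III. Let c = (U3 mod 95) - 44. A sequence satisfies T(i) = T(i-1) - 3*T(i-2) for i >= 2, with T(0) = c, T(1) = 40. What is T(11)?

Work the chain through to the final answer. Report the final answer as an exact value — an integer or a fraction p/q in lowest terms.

Part I: cross terms: (-6*-7 - 23*-19)=479, (23*7 - 2*-7)=175, (2*10 - 1*7)=13, (1*20 - -22*10)=240, (-22*7 - -35*20)=546, (-35*-19 - -6*7)=707; twice the area = |2160| = 2160; area = 1080; boundary points = 1 + 7 + 1 + 1 + 13 + 1 = 24; strictly interior points = area - boundary/2 + 1 = 1069; answer 1069
Part II: U1 = 1069; d = -22; f(3) = -3*(36) - 2*(-5) + 2*(-22) = -142; iterating: f(3)=-142, f(4)=344, f(5)=-676, f(6)=1056, f(7)=-1128, f(8)=-80, f(9)=4608, f(10)=-15920, f(11)=38384, f(12)=-74096, f(13)=113680; answer 113680
Part III: U2 = 113680; r = -18; cross terms: (0*-18 - 28*-19)=532, (28*4 - 15*-18)=382, (15*11 - 14*4)=109, (14*-19 - 0*11)=-266; twice the area = |757| = 757; area = 757/2; boundary points = 1 + 1 + 1 + 2 = 5; strictly interior points = area - boundary/2 + 1 = 377; answer 377
Part IV: U3 = 377; c = 48; T(2) = 1*(40) - 3*(48) = -104; iterating: T(2)=-104, T(3)=-224, T(4)=88, T(5)=760, T(6)=496, T(7)=-1784, T(8)=-3272, T(9)=2080, T(10)=11896, T(11)=5656; answer 5656

5656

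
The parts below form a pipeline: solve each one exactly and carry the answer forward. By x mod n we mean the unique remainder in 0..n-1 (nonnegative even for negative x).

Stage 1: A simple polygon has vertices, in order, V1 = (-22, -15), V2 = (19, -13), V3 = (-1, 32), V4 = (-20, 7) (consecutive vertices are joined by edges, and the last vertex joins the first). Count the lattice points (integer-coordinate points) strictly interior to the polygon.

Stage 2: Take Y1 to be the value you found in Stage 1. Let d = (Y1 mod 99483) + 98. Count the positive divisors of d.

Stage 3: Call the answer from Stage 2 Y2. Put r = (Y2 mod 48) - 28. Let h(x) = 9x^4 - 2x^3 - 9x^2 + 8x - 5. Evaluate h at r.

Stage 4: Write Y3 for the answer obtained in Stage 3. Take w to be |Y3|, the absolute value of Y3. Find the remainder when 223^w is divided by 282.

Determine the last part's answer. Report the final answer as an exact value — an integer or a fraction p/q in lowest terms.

Stage 1: cross terms: (-22*-13 - 19*-15)=571, (19*32 - -1*-13)=595, (-1*7 - -20*32)=633, (-20*-15 - -22*7)=454; twice the area = |2253| = 2253; area = 2253/2; boundary points = 1 + 5 + 1 + 2 = 9; strictly interior points = area - boundary/2 + 1 = 1123; answer 1123
Stage 2: Y1 = 1123; d = 1221; 1221 = 3 * 11 * 37; number of divisors = (1+1) * (1+1) * (1+1) = 8; answer 8
Stage 3: Y2 = 8; r = -20; 9*(-20)^4 - 2*(-20)^3 - 9*(-20)^2 + 8*(-20)^1 - 5 = (1440000) + (16000) + (-3600) + (-160) + (-5) = 1452235; answer 1452235
Stage 4: Y3 = 1452235; w = 1452235; squarings mod 282: 223^1=223, 223^2=97, 223^4=103, 223^8=175, 223^16=169, 223^32=79, 223^64=37, 223^128=241, 223^256=271, 223^512=121, 223^1024=259, 223^2048=247, 223^4096=97, 223^8192=103, 223^16384=175, 223^32768=169, 223^65536=79, 223^131072=37, 223^262144=241, 223^524288=271, 223^1048576=121; 223^1452235 = 223^1 * 223^2 * 223^8 * 223^64 * 223^128 * 223^2048 * 223^8192 * 223^131072 * 223^262144 * 223^1048576 = 217 (mod 282); answer 217

217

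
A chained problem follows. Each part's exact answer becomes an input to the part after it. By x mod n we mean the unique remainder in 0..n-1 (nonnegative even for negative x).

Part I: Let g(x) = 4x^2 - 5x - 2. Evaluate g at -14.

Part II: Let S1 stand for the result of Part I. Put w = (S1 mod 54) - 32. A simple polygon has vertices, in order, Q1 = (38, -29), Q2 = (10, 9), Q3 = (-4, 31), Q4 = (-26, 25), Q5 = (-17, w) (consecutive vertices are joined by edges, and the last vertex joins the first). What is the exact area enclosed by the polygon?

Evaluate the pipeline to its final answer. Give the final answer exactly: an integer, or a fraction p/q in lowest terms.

Part I: 4*(-14)^2 - 5*(-14)^1 - 2 = (784) + (70) + (-2) = 852; answer 852
Part II: S1 = 852; w = 10; cross terms: (38*9 - 10*-29)=632, (10*31 - -4*9)=346, (-4*25 - -26*31)=706, (-26*10 - -17*25)=165, (-17*-29 - 38*10)=113; twice the area = |1962| = 1962; area = 981; answer 981

981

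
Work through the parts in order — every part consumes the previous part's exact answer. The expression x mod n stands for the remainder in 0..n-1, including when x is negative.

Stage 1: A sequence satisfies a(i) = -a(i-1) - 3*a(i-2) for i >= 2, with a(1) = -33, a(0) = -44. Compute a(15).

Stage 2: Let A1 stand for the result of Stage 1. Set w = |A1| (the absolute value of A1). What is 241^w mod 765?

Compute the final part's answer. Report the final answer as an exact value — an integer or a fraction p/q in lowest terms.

631

Stage 1: a(2) = -1*(-33) - 3*(-44) = 165; iterating: a(2)=165, a(3)=-66, a(4)=-429, a(5)=627, a(6)=660, a(7)=-2541, a(8)=561, a(9)=7062, a(10)=-8745, a(11)=-12441, a(12)=38676, a(13)=-1353, a(14)=-114675, a(15)=118734; answer 118734
Stage 2: A1 = 118734; w = 118734; squarings mod 765: 241^1=241, 241^2=706, 241^4=421, 241^8=526, 241^16=511, 241^32=256, 241^64=511, 241^128=256, 241^256=511, 241^512=256, 241^1024=511, 241^2048=256, 241^4096=511, 241^8192=256, 241^16384=511, 241^32768=256, 241^65536=511; 241^118734 = 241^2 * 241^4 * 241^8 * 241^64 * 241^128 * 241^256 * 241^512 * 241^1024 * 241^2048 * 241^16384 * 241^32768 * 241^65536 = 631 (mod 765); answer 631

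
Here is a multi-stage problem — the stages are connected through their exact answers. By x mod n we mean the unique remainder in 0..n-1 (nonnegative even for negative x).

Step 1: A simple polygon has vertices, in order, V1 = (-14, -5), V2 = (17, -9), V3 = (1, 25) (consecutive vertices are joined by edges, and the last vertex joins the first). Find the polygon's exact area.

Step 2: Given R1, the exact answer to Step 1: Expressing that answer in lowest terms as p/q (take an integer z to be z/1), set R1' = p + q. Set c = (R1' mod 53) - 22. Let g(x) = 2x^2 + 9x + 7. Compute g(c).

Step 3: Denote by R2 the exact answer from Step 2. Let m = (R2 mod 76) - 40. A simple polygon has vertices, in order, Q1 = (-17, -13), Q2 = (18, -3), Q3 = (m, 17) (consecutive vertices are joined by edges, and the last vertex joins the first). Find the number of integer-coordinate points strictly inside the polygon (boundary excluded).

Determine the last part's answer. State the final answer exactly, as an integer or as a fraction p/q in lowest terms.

265

Step 1: cross terms: (-14*-9 - 17*-5)=211, (17*25 - 1*-9)=434, (1*-5 - -14*25)=345; twice the area = |990| = 990; area = 495; answer 495
Step 2: R1 = 495; threaded value p + q = 496; c = -3; 2*(-3)^2 + 9*(-3)^1 + 7 = (18) + (-27) + (7) = -2; answer -2
Step 3: R2 = -2; m = 34; cross terms: (-17*-3 - 18*-13)=285, (18*17 - 34*-3)=408, (34*-13 - -17*17)=-153; twice the area = |540| = 540; area = 270; boundary points = 5 + 4 + 3 = 12; strictly interior points = area - boundary/2 + 1 = 265; answer 265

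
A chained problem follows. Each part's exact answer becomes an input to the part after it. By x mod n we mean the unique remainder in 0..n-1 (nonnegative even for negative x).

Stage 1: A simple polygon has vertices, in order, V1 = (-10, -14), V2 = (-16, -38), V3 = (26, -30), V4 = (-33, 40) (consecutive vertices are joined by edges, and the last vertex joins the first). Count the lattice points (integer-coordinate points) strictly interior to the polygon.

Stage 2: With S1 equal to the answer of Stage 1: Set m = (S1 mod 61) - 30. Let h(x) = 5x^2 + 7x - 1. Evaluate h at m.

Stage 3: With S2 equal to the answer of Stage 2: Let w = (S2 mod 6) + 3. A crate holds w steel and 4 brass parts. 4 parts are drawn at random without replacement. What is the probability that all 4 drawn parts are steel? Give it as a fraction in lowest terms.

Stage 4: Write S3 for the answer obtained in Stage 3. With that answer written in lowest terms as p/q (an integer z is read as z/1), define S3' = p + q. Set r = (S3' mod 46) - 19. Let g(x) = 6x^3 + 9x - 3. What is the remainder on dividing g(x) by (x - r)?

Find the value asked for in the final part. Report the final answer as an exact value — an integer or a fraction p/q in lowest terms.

-423

Stage 1: cross terms: (-10*-38 - -16*-14)=156, (-16*-30 - 26*-38)=1468, (26*40 - -33*-30)=50, (-33*-14 - -10*40)=862; twice the area = |2536| = 2536; area = 1268; boundary points = 6 + 2 + 1 + 1 = 10; strictly interior points = area - boundary/2 + 1 = 1264; answer 1264
Stage 2: S1 = 1264; m = 14; 5*(14)^2 + 7*(14)^1 - 1 = (980) + (98) + (-1) = 1077; answer 1077
Stage 3: S2 = 1077; w = 6; total draws C(10,4) = 210; favorable C(6,4) = 15; P = 1/14; answer 1/14
Stage 4: S3 = 1/14; threaded value p + q = 15; r = -4; remainder = value at the root: 6*(-4)^3 + 9*(-4)^1 - 3 = (-384) + (-36) + (-3) = -423; answer -423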